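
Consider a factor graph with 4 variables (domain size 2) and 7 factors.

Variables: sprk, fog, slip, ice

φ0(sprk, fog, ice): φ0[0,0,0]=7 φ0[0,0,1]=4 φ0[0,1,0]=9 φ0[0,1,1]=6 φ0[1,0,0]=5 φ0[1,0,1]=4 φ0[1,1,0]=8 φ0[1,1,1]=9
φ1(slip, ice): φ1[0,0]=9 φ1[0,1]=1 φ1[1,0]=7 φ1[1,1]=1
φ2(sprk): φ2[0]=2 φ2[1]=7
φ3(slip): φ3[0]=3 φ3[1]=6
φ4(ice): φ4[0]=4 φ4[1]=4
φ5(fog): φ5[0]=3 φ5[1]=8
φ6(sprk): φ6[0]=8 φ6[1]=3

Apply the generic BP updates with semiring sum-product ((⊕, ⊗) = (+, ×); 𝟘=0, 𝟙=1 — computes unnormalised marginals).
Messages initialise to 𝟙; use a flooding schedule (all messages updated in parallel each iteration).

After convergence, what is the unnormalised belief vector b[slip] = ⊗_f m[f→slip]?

b[slip] = [372564, 594072]

init: all messages = 𝟙 over 2 values
r1 m[φ0→sprk] = [26, 26]
r1 m[φ0→fog] = [20, 32]
r1 m[φ0→ice] = [29, 23]
r1 m[φ1→slip] = [10, 8]
r1 m[φ1→ice] = [16, 2]
r1 m[φ2→sprk] = [2, 7]
r1 m[φ3→slip] = [3, 6]
r1 m[φ4→ice] = [4, 4]
r1 m[φ5→fog] = [3, 8]
r1 m[φ6→sprk] = [8, 3]
r1 m[sprk→φ0] = [1, 1]
r1 m[sprk→φ2] = [1, 1]
r1 m[sprk→φ6] = [1, 1]
r1 m[fog→φ0] = [1, 1]
r1 m[fog→φ5] = [1, 1]
r1 m[slip→φ1] = [1, 1]
r1 m[slip→φ3] = [1, 1]
r1 m[ice→φ0] = [1, 1]
r1 m[ice→φ1] = [1, 1]
r1 m[ice→φ4] = [1, 1]
r2 m[φ0→sprk] = [26, 26]
r2 m[φ0→fog] = [20, 32]
r2 m[φ0→ice] = [29, 23]
r2 m[φ1→slip] = [10, 8]
r2 m[φ1→ice] = [16, 2]
r2 m[φ2→sprk] = [2, 7]
r2 m[φ3→slip] = [3, 6]
r2 m[φ4→ice] = [4, 4]
r2 m[φ5→fog] = [3, 8]
r2 m[φ6→sprk] = [8, 3]
r2 m[sprk→φ0] = [16, 21]
r2 m[sprk→φ2] = [208, 78]
r2 m[sprk→φ6] = [52, 182]
r2 m[fog→φ0] = [3, 8]
r2 m[fog→φ5] = [20, 32]
r2 m[slip→φ1] = [3, 6]
r2 m[slip→φ3] = [10, 8]
r2 m[ice→φ0] = [64, 8]
r2 m[ice→φ1] = [116, 92]
r2 m[ice→φ4] = [464, 46]
r3 m[φ0→sprk] = [6432, 5728]
r3 m[φ0→fog] = [15072, 22248]
r3 m[φ0→ice] = [3147, 2724]
r3 m[φ1→slip] = [1136, 904]
r3 m[φ1→ice] = [69, 9]
r3 m[φ2→sprk] = [2, 7]
r3 m[φ3→slip] = [3, 6]
r3 m[φ4→ice] = [4, 4]
r3 m[φ5→fog] = [3, 8]
r3 m[φ6→sprk] = [8, 3]
r3 m[sprk→φ0] = [16, 21]
r3 m[sprk→φ2] = [208, 78]
r3 m[sprk→φ6] = [52, 182]
r3 m[fog→φ0] = [3, 8]
r3 m[fog→φ5] = [20, 32]
r3 m[slip→φ1] = [3, 6]
r3 m[slip→φ3] = [10, 8]
r3 m[ice→φ0] = [64, 8]
r3 m[ice→φ1] = [116, 92]
r3 m[ice→φ4] = [464, 46]
r4 m[φ0→sprk] = [6432, 5728]
r4 m[φ0→fog] = [15072, 22248]
r4 m[φ0→ice] = [3147, 2724]
r4 m[φ1→slip] = [1136, 904]
r4 m[φ1→ice] = [69, 9]
r4 m[φ2→sprk] = [2, 7]
r4 m[φ3→slip] = [3, 6]
r4 m[φ4→ice] = [4, 4]
r4 m[φ5→fog] = [3, 8]
r4 m[φ6→sprk] = [8, 3]
r4 m[sprk→φ0] = [16, 21]
r4 m[sprk→φ2] = [51456, 17184]
r4 m[sprk→φ6] = [12864, 40096]
r4 m[fog→φ0] = [3, 8]
r4 m[fog→φ5] = [15072, 22248]
r4 m[slip→φ1] = [3, 6]
r4 m[slip→φ3] = [1136, 904]
r4 m[ice→φ0] = [276, 36]
r4 m[ice→φ1] = [12588, 10896]
r4 m[ice→φ4] = [217143, 24516]
r5 m[φ0→sprk] = [27828, 24828]
r5 m[φ0→fog] = [65220, 96372]
r5 m[φ0→ice] = [3147, 2724]
r5 m[φ1→slip] = [124188, 99012]
r5 m[φ1→ice] = [69, 9]
r5 m[φ2→sprk] = [2, 7]
r5 m[φ3→slip] = [3, 6]
r5 m[φ4→ice] = [4, 4]
r5 m[φ5→fog] = [3, 8]
r5 m[φ6→sprk] = [8, 3]
r5 m[sprk→φ0] = [16, 21]
r5 m[sprk→φ2] = [51456, 17184]
r5 m[sprk→φ6] = [12864, 40096]
r5 m[fog→φ0] = [3, 8]
r5 m[fog→φ5] = [15072, 22248]
r5 m[slip→φ1] = [3, 6]
r5 m[slip→φ3] = [1136, 904]
r5 m[ice→φ0] = [276, 36]
r5 m[ice→φ1] = [12588, 10896]
r5 m[ice→φ4] = [217143, 24516]
r6 m[φ0→sprk] = [27828, 24828]
r6 m[φ0→fog] = [65220, 96372]
r6 m[φ0→ice] = [3147, 2724]
r6 m[φ1→slip] = [124188, 99012]
r6 m[φ1→ice] = [69, 9]
r6 m[φ2→sprk] = [2, 7]
r6 m[φ3→slip] = [3, 6]
r6 m[φ4→ice] = [4, 4]
r6 m[φ5→fog] = [3, 8]
r6 m[φ6→sprk] = [8, 3]
r6 m[sprk→φ0] = [16, 21]
r6 m[sprk→φ2] = [222624, 74484]
r6 m[sprk→φ6] = [55656, 173796]
r6 m[fog→φ0] = [3, 8]
r6 m[fog→φ5] = [65220, 96372]
r6 m[slip→φ1] = [3, 6]
r6 m[slip→φ3] = [124188, 99012]
r6 m[ice→φ0] = [276, 36]
r6 m[ice→φ1] = [12588, 10896]
r6 m[ice→φ4] = [217143, 24516]
r7 m[φ0→sprk] = [27828, 24828]
r7 m[φ0→fog] = [65220, 96372]
r7 m[φ0→ice] = [3147, 2724]
r7 m[φ1→slip] = [124188, 99012]
r7 m[φ1→ice] = [69, 9]
r7 m[φ2→sprk] = [2, 7]
r7 m[φ3→slip] = [3, 6]
r7 m[φ4→ice] = [4, 4]
r7 m[φ5→fog] = [3, 8]
r7 m[φ6→sprk] = [8, 3]
r7 m[sprk→φ0] = [16, 21]
r7 m[sprk→φ2] = [222624, 74484]
r7 m[sprk→φ6] = [55656, 173796]
r7 m[fog→φ0] = [3, 8]
r7 m[fog→φ5] = [65220, 96372]
r7 m[slip→φ1] = [3, 6]
r7 m[slip→φ3] = [124188, 99012]
r7 m[ice→φ0] = [276, 36]
r7 m[ice→φ1] = [12588, 10896]
r7 m[ice→φ4] = [217143, 24516]
fixed point reached at round 7
b[slip] = ⊗ incoming = [372564, 594072]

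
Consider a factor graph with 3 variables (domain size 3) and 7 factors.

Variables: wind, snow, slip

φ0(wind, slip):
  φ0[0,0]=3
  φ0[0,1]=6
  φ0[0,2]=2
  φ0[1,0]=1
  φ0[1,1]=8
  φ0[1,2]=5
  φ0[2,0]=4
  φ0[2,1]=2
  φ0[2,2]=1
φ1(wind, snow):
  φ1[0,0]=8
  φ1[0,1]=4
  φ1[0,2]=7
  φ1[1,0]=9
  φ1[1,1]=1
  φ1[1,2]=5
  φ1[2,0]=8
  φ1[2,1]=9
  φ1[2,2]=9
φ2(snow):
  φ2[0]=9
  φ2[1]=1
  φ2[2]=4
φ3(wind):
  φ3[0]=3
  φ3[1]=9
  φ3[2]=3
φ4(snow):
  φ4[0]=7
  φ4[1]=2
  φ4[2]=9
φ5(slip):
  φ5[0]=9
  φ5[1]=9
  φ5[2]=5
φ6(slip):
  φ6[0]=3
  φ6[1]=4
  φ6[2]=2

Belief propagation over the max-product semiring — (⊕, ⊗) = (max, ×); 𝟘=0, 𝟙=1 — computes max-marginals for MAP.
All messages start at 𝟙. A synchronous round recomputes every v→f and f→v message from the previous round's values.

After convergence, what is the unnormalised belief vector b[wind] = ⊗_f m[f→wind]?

init: all messages = 𝟙 over 3 values
r1 m[φ0→wind] = [6, 8, 4]
r1 m[φ0→slip] = [4, 8, 5]
r1 m[φ1→wind] = [8, 9, 9]
r1 m[φ1→snow] = [9, 9, 9]
r1 m[φ2→snow] = [9, 1, 4]
r1 m[φ3→wind] = [3, 9, 3]
r1 m[φ4→snow] = [7, 2, 9]
r1 m[φ5→slip] = [9, 9, 5]
r1 m[φ6→slip] = [3, 4, 2]
r1 m[wind→φ0] = [1, 1, 1]
r1 m[wind→φ1] = [1, 1, 1]
r1 m[wind→φ3] = [1, 1, 1]
r1 m[snow→φ1] = [1, 1, 1]
r1 m[snow→φ2] = [1, 1, 1]
r1 m[snow→φ4] = [1, 1, 1]
r1 m[slip→φ0] = [1, 1, 1]
r1 m[slip→φ5] = [1, 1, 1]
r1 m[slip→φ6] = [1, 1, 1]
r2 m[φ0→wind] = [6, 8, 4]
r2 m[φ0→slip] = [4, 8, 5]
r2 m[φ1→wind] = [8, 9, 9]
r2 m[φ1→snow] = [9, 9, 9]
r2 m[φ2→snow] = [9, 1, 4]
r2 m[φ3→wind] = [3, 9, 3]
r2 m[φ4→snow] = [7, 2, 9]
r2 m[φ5→slip] = [9, 9, 5]
r2 m[φ6→slip] = [3, 4, 2]
r2 m[wind→φ0] = [24, 81, 27]
r2 m[wind→φ1] = [18, 72, 12]
r2 m[wind→φ3] = [48, 72, 36]
r2 m[snow→φ1] = [63, 2, 36]
r2 m[snow→φ2] = [63, 18, 81]
r2 m[snow→φ4] = [81, 9, 36]
r2 m[slip→φ0] = [27, 36, 10]
r2 m[slip→φ5] = [12, 32, 10]
r2 m[slip→φ6] = [36, 72, 25]
r3 m[φ0→wind] = [216, 288, 108]
r3 m[φ0→slip] = [108, 648, 405]
r3 m[φ1→wind] = [504, 567, 504]
r3 m[φ1→snow] = [648, 108, 360]
r3 m[φ2→snow] = [9, 1, 4]
r3 m[φ3→wind] = [3, 9, 3]
r3 m[φ4→snow] = [7, 2, 9]
r3 m[φ5→slip] = [9, 9, 5]
r3 m[φ6→slip] = [3, 4, 2]
r3 m[wind→φ0] = [24, 81, 27]
r3 m[wind→φ1] = [18, 72, 12]
r3 m[wind→φ3] = [48, 72, 36]
r3 m[snow→φ1] = [63, 2, 36]
r3 m[snow→φ2] = [63, 18, 81]
r3 m[snow→φ4] = [81, 9, 36]
r3 m[slip→φ0] = [27, 36, 10]
r3 m[slip→φ5] = [12, 32, 10]
r3 m[slip→φ6] = [36, 72, 25]
r4 m[φ0→wind] = [216, 288, 108]
r4 m[φ0→slip] = [108, 648, 405]
r4 m[φ1→wind] = [504, 567, 504]
r4 m[φ1→snow] = [648, 108, 360]
r4 m[φ2→snow] = [9, 1, 4]
r4 m[φ3→wind] = [3, 9, 3]
r4 m[φ4→snow] = [7, 2, 9]
r4 m[φ5→slip] = [9, 9, 5]
r4 m[φ6→slip] = [3, 4, 2]
r4 m[wind→φ0] = [1512, 5103, 1512]
r4 m[wind→φ1] = [648, 2592, 324]
r4 m[wind→φ3] = [108864, 163296, 54432]
r4 m[snow→φ1] = [63, 2, 36]
r4 m[snow→φ2] = [4536, 216, 3240]
r4 m[snow→φ4] = [5832, 108, 1440]
r4 m[slip→φ0] = [27, 36, 10]
r4 m[slip→φ5] = [324, 2592, 810]
r4 m[slip→φ6] = [972, 5832, 2025]
r5 m[φ0→wind] = [216, 288, 108]
r5 m[φ0→slip] = [6048, 40824, 25515]
r5 m[φ1→wind] = [504, 567, 504]
r5 m[φ1→snow] = [23328, 2916, 12960]
r5 m[φ2→snow] = [9, 1, 4]
r5 m[φ3→wind] = [3, 9, 3]
r5 m[φ4→snow] = [7, 2, 9]
r5 m[φ5→slip] = [9, 9, 5]
r5 m[φ6→slip] = [3, 4, 2]
r5 m[wind→φ0] = [1512, 5103, 1512]
r5 m[wind→φ1] = [648, 2592, 324]
r5 m[wind→φ3] = [108864, 163296, 54432]
r5 m[snow→φ1] = [63, 2, 36]
r5 m[snow→φ2] = [4536, 216, 3240]
r5 m[snow→φ4] = [5832, 108, 1440]
r5 m[slip→φ0] = [27, 36, 10]
r5 m[slip→φ5] = [324, 2592, 810]
r5 m[slip→φ6] = [972, 5832, 2025]
r6 m[φ0→wind] = [216, 288, 108]
r6 m[φ0→slip] = [6048, 40824, 25515]
r6 m[φ1→wind] = [504, 567, 504]
r6 m[φ1→snow] = [23328, 2916, 12960]
r6 m[φ2→snow] = [9, 1, 4]
r6 m[φ3→wind] = [3, 9, 3]
r6 m[φ4→snow] = [7, 2, 9]
r6 m[φ5→slip] = [9, 9, 5]
r6 m[φ6→slip] = [3, 4, 2]
r6 m[wind→φ0] = [1512, 5103, 1512]
r6 m[wind→φ1] = [648, 2592, 324]
r6 m[wind→φ3] = [108864, 163296, 54432]
r6 m[snow→φ1] = [63, 2, 36]
r6 m[snow→φ2] = [163296, 5832, 116640]
r6 m[snow→φ4] = [209952, 2916, 51840]
r6 m[slip→φ0] = [27, 36, 10]
r6 m[slip→φ5] = [18144, 163296, 51030]
r6 m[slip→φ6] = [54432, 367416, 127575]
r7 m[φ0→wind] = [216, 288, 108]
r7 m[φ0→slip] = [6048, 40824, 25515]
r7 m[φ1→wind] = [504, 567, 504]
r7 m[φ1→snow] = [23328, 2916, 12960]
r7 m[φ2→snow] = [9, 1, 4]
r7 m[φ3→wind] = [3, 9, 3]
r7 m[φ4→snow] = [7, 2, 9]
r7 m[φ5→slip] = [9, 9, 5]
r7 m[φ6→slip] = [3, 4, 2]
r7 m[wind→φ0] = [1512, 5103, 1512]
r7 m[wind→φ1] = [648, 2592, 324]
r7 m[wind→φ3] = [108864, 163296, 54432]
r7 m[snow→φ1] = [63, 2, 36]
r7 m[snow→φ2] = [163296, 5832, 116640]
r7 m[snow→φ4] = [209952, 2916, 51840]
r7 m[slip→φ0] = [27, 36, 10]
r7 m[slip→φ5] = [18144, 163296, 51030]
r7 m[slip→φ6] = [54432, 367416, 127575]
fixed point reached at round 7
b[wind] = ⊗ incoming = [326592, 1469664, 163296]

b[wind] = [326592, 1469664, 163296]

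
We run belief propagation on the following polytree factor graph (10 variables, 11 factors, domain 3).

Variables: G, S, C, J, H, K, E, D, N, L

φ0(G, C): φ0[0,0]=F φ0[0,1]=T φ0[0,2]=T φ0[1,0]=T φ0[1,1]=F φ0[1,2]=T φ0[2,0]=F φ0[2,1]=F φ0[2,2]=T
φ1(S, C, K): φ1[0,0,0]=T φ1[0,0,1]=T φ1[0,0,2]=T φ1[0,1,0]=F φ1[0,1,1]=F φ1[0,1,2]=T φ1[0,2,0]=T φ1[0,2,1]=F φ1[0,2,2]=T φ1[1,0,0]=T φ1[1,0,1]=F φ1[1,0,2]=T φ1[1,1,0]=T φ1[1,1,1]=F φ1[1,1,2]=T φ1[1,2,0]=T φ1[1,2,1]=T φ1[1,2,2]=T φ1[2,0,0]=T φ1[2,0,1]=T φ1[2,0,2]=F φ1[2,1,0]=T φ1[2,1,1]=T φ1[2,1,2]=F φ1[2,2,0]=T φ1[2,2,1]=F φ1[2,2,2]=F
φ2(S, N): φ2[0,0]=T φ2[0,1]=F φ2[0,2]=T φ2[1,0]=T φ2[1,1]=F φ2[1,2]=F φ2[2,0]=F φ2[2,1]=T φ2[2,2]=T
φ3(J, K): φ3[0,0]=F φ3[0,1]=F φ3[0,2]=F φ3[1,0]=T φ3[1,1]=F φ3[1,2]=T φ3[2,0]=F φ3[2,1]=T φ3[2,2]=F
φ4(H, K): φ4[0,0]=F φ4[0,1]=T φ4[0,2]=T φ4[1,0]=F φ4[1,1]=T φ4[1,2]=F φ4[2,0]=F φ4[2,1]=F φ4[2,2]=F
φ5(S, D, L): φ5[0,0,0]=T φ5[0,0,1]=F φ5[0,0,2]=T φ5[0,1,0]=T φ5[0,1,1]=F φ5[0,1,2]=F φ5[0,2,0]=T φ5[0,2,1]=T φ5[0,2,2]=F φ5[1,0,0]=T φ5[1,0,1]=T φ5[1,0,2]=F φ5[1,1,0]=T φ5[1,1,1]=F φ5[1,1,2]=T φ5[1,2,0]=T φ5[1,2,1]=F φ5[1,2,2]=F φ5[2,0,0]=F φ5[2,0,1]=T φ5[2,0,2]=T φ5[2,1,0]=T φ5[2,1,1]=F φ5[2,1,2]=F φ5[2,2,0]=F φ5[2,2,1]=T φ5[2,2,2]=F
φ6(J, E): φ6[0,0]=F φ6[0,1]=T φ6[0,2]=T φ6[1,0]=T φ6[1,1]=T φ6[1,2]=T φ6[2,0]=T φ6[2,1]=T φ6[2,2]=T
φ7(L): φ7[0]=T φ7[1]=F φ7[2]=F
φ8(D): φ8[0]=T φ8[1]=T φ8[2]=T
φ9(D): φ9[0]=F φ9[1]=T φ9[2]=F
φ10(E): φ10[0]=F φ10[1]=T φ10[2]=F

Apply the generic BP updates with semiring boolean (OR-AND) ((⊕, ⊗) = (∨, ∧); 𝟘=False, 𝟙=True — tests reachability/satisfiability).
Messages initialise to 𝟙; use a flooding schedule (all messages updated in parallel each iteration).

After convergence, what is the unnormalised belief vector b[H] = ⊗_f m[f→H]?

b[H] = [T, T, F]

init: all messages = 𝟙 over 3 values
r1 m[φ0→G] = [T, T, T]
r1 m[φ0→C] = [T, T, T]
r1 m[φ1→S] = [T, T, T]
r1 m[φ1→C] = [T, T, T]
r1 m[φ1→K] = [T, T, T]
r1 m[φ2→S] = [T, T, T]
r1 m[φ2→N] = [T, T, T]
r1 m[φ3→J] = [F, T, T]
r1 m[φ3→K] = [T, T, T]
r1 m[φ4→H] = [T, T, F]
r1 m[φ4→K] = [F, T, T]
r1 m[φ5→S] = [T, T, T]
r1 m[φ5→D] = [T, T, T]
r1 m[φ5→L] = [T, T, T]
r1 m[φ6→J] = [T, T, T]
r1 m[φ6→E] = [T, T, T]
r1 m[φ7→L] = [T, F, F]
r1 m[φ8→D] = [T, T, T]
r1 m[φ9→D] = [F, T, F]
r1 m[φ10→E] = [F, T, F]
r1 m[G→φ0] = [T, T, T]
r1 m[S→φ1] = [T, T, T]
r1 m[S→φ2] = [T, T, T]
r1 m[S→φ5] = [T, T, T]
r1 m[C→φ0] = [T, T, T]
r1 m[C→φ1] = [T, T, T]
r1 m[J→φ3] = [T, T, T]
r1 m[J→φ6] = [T, T, T]
r1 m[H→φ4] = [T, T, T]
r1 m[K→φ1] = [T, T, T]
r1 m[K→φ3] = [T, T, T]
r1 m[K→φ4] = [T, T, T]
r1 m[E→φ6] = [T, T, T]
r1 m[E→φ10] = [T, T, T]
r1 m[D→φ5] = [T, T, T]
r1 m[D→φ8] = [T, T, T]
r1 m[D→φ9] = [T, T, T]
r1 m[N→φ2] = [T, T, T]
r1 m[L→φ5] = [T, T, T]
r1 m[L→φ7] = [T, T, T]
r2 m[φ0→G] = [T, T, T]
r2 m[φ0→C] = [T, T, T]
r2 m[φ1→S] = [T, T, T]
r2 m[φ1→C] = [T, T, T]
r2 m[φ1→K] = [T, T, T]
r2 m[φ2→S] = [T, T, T]
r2 m[φ2→N] = [T, T, T]
r2 m[φ3→J] = [F, T, T]
r2 m[φ3→K] = [T, T, T]
r2 m[φ4→H] = [T, T, F]
r2 m[φ4→K] = [F, T, T]
r2 m[φ5→S] = [T, T, T]
r2 m[φ5→D] = [T, T, T]
r2 m[φ5→L] = [T, T, T]
r2 m[φ6→J] = [T, T, T]
r2 m[φ6→E] = [T, T, T]
r2 m[φ7→L] = [T, F, F]
r2 m[φ8→D] = [T, T, T]
r2 m[φ9→D] = [F, T, F]
r2 m[φ10→E] = [F, T, F]
r2 m[G→φ0] = [T, T, T]
r2 m[S→φ1] = [T, T, T]
r2 m[S→φ2] = [T, T, T]
r2 m[S→φ5] = [T, T, T]
r2 m[C→φ0] = [T, T, T]
r2 m[C→φ1] = [T, T, T]
r2 m[J→φ3] = [T, T, T]
r2 m[J→φ6] = [F, T, T]
r2 m[H→φ4] = [T, T, T]
r2 m[K→φ1] = [F, T, T]
r2 m[K→φ3] = [F, T, T]
r2 m[K→φ4] = [T, T, T]
r2 m[E→φ6] = [F, T, F]
r2 m[E→φ10] = [T, T, T]
r2 m[D→φ5] = [F, T, F]
r2 m[D→φ8] = [F, T, F]
r2 m[D→φ9] = [T, T, T]
r2 m[N→φ2] = [T, T, T]
r2 m[L→φ5] = [T, F, F]
r2 m[L→φ7] = [T, T, T]
r3 m[φ0→G] = [T, T, T]
r3 m[φ0→C] = [T, T, T]
r3 m[φ1→S] = [T, T, T]
r3 m[φ1→C] = [T, T, T]
r3 m[φ1→K] = [T, T, T]
r3 m[φ2→S] = [T, T, T]
r3 m[φ2→N] = [T, T, T]
r3 m[φ3→J] = [F, T, T]
r3 m[φ3→K] = [T, T, T]
r3 m[φ4→H] = [T, T, F]
r3 m[φ4→K] = [F, T, T]
r3 m[φ5→S] = [T, T, T]
r3 m[φ5→D] = [T, T, T]
r3 m[φ5→L] = [T, F, T]
r3 m[φ6→J] = [T, T, T]
r3 m[φ6→E] = [T, T, T]
r3 m[φ7→L] = [T, F, F]
r3 m[φ8→D] = [T, T, T]
r3 m[φ9→D] = [F, T, F]
r3 m[φ10→E] = [F, T, F]
r3 m[G→φ0] = [T, T, T]
r3 m[S→φ1] = [T, T, T]
r3 m[S→φ2] = [T, T, T]
r3 m[S→φ5] = [T, T, T]
r3 m[C→φ0] = [T, T, T]
r3 m[C→φ1] = [T, T, T]
r3 m[J→φ3] = [T, T, T]
r3 m[J→φ6] = [F, T, T]
r3 m[H→φ4] = [T, T, T]
r3 m[K→φ1] = [F, T, T]
r3 m[K→φ3] = [F, T, T]
r3 m[K→φ4] = [T, T, T]
r3 m[E→φ6] = [F, T, F]
r3 m[E→φ10] = [T, T, T]
r3 m[D→φ5] = [F, T, F]
r3 m[D→φ8] = [F, T, F]
r3 m[D→φ9] = [T, T, T]
r3 m[N→φ2] = [T, T, T]
r3 m[L→φ5] = [T, F, F]
r3 m[L→φ7] = [T, T, T]
r4 m[φ0→G] = [T, T, T]
r4 m[φ0→C] = [T, T, T]
r4 m[φ1→S] = [T, T, T]
r4 m[φ1→C] = [T, T, T]
r4 m[φ1→K] = [T, T, T]
r4 m[φ2→S] = [T, T, T]
r4 m[φ2→N] = [T, T, T]
r4 m[φ3→J] = [F, T, T]
r4 m[φ3→K] = [T, T, T]
r4 m[φ4→H] = [T, T, F]
r4 m[φ4→K] = [F, T, T]
r4 m[φ5→S] = [T, T, T]
r4 m[φ5→D] = [T, T, T]
r4 m[φ5→L] = [T, F, T]
r4 m[φ6→J] = [T, T, T]
r4 m[φ6→E] = [T, T, T]
r4 m[φ7→L] = [T, F, F]
r4 m[φ8→D] = [T, T, T]
r4 m[φ9→D] = [F, T, F]
r4 m[φ10→E] = [F, T, F]
r4 m[G→φ0] = [T, T, T]
r4 m[S→φ1] = [T, T, T]
r4 m[S→φ2] = [T, T, T]
r4 m[S→φ5] = [T, T, T]
r4 m[C→φ0] = [T, T, T]
r4 m[C→φ1] = [T, T, T]
r4 m[J→φ3] = [T, T, T]
r4 m[J→φ6] = [F, T, T]
r4 m[H→φ4] = [T, T, T]
r4 m[K→φ1] = [F, T, T]
r4 m[K→φ3] = [F, T, T]
r4 m[K→φ4] = [T, T, T]
r4 m[E→φ6] = [F, T, F]
r4 m[E→φ10] = [T, T, T]
r4 m[D→φ5] = [F, T, F]
r4 m[D→φ8] = [F, T, F]
r4 m[D→φ9] = [T, T, T]
r4 m[N→φ2] = [T, T, T]
r4 m[L→φ5] = [T, F, F]
r4 m[L→φ7] = [T, F, T]
r5 m[φ0→G] = [T, T, T]
r5 m[φ0→C] = [T, T, T]
r5 m[φ1→S] = [T, T, T]
r5 m[φ1→C] = [T, T, T]
r5 m[φ1→K] = [T, T, T]
r5 m[φ2→S] = [T, T, T]
r5 m[φ2→N] = [T, T, T]
r5 m[φ3→J] = [F, T, T]
r5 m[φ3→K] = [T, T, T]
r5 m[φ4→H] = [T, T, F]
r5 m[φ4→K] = [F, T, T]
r5 m[φ5→S] = [T, T, T]
r5 m[φ5→D] = [T, T, T]
r5 m[φ5→L] = [T, F, T]
r5 m[φ6→J] = [T, T, T]
r5 m[φ6→E] = [T, T, T]
r5 m[φ7→L] = [T, F, F]
r5 m[φ8→D] = [T, T, T]
r5 m[φ9→D] = [F, T, F]
r5 m[φ10→E] = [F, T, F]
r5 m[G→φ0] = [T, T, T]
r5 m[S→φ1] = [T, T, T]
r5 m[S→φ2] = [T, T, T]
r5 m[S→φ5] = [T, T, T]
r5 m[C→φ0] = [T, T, T]
r5 m[C→φ1] = [T, T, T]
r5 m[J→φ3] = [T, T, T]
r5 m[J→φ6] = [F, T, T]
r5 m[H→φ4] = [T, T, T]
r5 m[K→φ1] = [F, T, T]
r5 m[K→φ3] = [F, T, T]
r5 m[K→φ4] = [T, T, T]
r5 m[E→φ6] = [F, T, F]
r5 m[E→φ10] = [T, T, T]
r5 m[D→φ5] = [F, T, F]
r5 m[D→φ8] = [F, T, F]
r5 m[D→φ9] = [T, T, T]
r5 m[N→φ2] = [T, T, T]
r5 m[L→φ5] = [T, F, F]
r5 m[L→φ7] = [T, F, T]
fixed point reached at round 5
b[H] = ⊗ incoming = [T, T, F]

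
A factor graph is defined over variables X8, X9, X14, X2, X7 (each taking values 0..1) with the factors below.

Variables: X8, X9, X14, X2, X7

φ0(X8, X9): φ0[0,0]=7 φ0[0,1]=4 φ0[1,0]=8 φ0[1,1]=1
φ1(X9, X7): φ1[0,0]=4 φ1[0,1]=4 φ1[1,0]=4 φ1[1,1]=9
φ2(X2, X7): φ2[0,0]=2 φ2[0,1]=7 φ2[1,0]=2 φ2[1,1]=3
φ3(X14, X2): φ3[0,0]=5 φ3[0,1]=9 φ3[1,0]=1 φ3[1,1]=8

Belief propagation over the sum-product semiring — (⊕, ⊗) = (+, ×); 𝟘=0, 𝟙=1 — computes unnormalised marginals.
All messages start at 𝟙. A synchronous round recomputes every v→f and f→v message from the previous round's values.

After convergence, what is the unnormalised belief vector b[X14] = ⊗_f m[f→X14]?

b[X14] = [8750, 4695]

init: all messages = 𝟙 over 2 values
r1 m[φ0→X8] = [11, 9]
r1 m[φ0→X9] = [15, 5]
r1 m[φ1→X9] = [8, 13]
r1 m[φ1→X7] = [8, 13]
r1 m[φ2→X2] = [9, 5]
r1 m[φ2→X7] = [4, 10]
r1 m[φ3→X14] = [14, 9]
r1 m[φ3→X2] = [6, 17]
r1 m[X8→φ0] = [1, 1]
r1 m[X9→φ0] = [1, 1]
r1 m[X9→φ1] = [1, 1]
r1 m[X14→φ3] = [1, 1]
r1 m[X2→φ2] = [1, 1]
r1 m[X2→φ3] = [1, 1]
r1 m[X7→φ1] = [1, 1]
r1 m[X7→φ2] = [1, 1]
r2 m[φ0→X8] = [11, 9]
r2 m[φ0→X9] = [15, 5]
r2 m[φ1→X9] = [8, 13]
r2 m[φ1→X7] = [8, 13]
r2 m[φ2→X2] = [9, 5]
r2 m[φ2→X7] = [4, 10]
r2 m[φ3→X14] = [14, 9]
r2 m[φ3→X2] = [6, 17]
r2 m[X8→φ0] = [1, 1]
r2 m[X9→φ0] = [8, 13]
r2 m[X9→φ1] = [15, 5]
r2 m[X14→φ3] = [1, 1]
r2 m[X2→φ2] = [6, 17]
r2 m[X2→φ3] = [9, 5]
r2 m[X7→φ1] = [4, 10]
r2 m[X7→φ2] = [8, 13]
r3 m[φ0→X8] = [108, 77]
r3 m[φ0→X9] = [15, 5]
r3 m[φ1→X9] = [56, 106]
r3 m[φ1→X7] = [80, 105]
r3 m[φ2→X2] = [107, 55]
r3 m[φ2→X7] = [46, 93]
r3 m[φ3→X14] = [90, 49]
r3 m[φ3→X2] = [6, 17]
r3 m[X8→φ0] = [1, 1]
r3 m[X9→φ0] = [8, 13]
r3 m[X9→φ1] = [15, 5]
r3 m[X14→φ3] = [1, 1]
r3 m[X2→φ2] = [6, 17]
r3 m[X2→φ3] = [9, 5]
r3 m[X7→φ1] = [4, 10]
r3 m[X7→φ2] = [8, 13]
r4 m[φ0→X8] = [108, 77]
r4 m[φ0→X9] = [15, 5]
r4 m[φ1→X9] = [56, 106]
r4 m[φ1→X7] = [80, 105]
r4 m[φ2→X2] = [107, 55]
r4 m[φ2→X7] = [46, 93]
r4 m[φ3→X14] = [90, 49]
r4 m[φ3→X2] = [6, 17]
r4 m[X8→φ0] = [1, 1]
r4 m[X9→φ0] = [56, 106]
r4 m[X9→φ1] = [15, 5]
r4 m[X14→φ3] = [1, 1]
r4 m[X2→φ2] = [6, 17]
r4 m[X2→φ3] = [107, 55]
r4 m[X7→φ1] = [46, 93]
r4 m[X7→φ2] = [80, 105]
r5 m[φ0→X8] = [816, 554]
r5 m[φ0→X9] = [15, 5]
r5 m[φ1→X9] = [556, 1021]
r5 m[φ1→X7] = [80, 105]
r5 m[φ2→X2] = [895, 475]
r5 m[φ2→X7] = [46, 93]
r5 m[φ3→X14] = [1030, 547]
r5 m[φ3→X2] = [6, 17]
r5 m[X8→φ0] = [1, 1]
r5 m[X9→φ0] = [56, 106]
r5 m[X9→φ1] = [15, 5]
r5 m[X14→φ3] = [1, 1]
r5 m[X2→φ2] = [6, 17]
r5 m[X2→φ3] = [107, 55]
r5 m[X7→φ1] = [46, 93]
r5 m[X7→φ2] = [80, 105]
r6 m[φ0→X8] = [816, 554]
r6 m[φ0→X9] = [15, 5]
r6 m[φ1→X9] = [556, 1021]
r6 m[φ1→X7] = [80, 105]
r6 m[φ2→X2] = [895, 475]
r6 m[φ2→X7] = [46, 93]
r6 m[φ3→X14] = [1030, 547]
r6 m[φ3→X2] = [6, 17]
r6 m[X8→φ0] = [1, 1]
r6 m[X9→φ0] = [556, 1021]
r6 m[X9→φ1] = [15, 5]
r6 m[X14→φ3] = [1, 1]
r6 m[X2→φ2] = [6, 17]
r6 m[X2→φ3] = [895, 475]
r6 m[X7→φ1] = [46, 93]
r6 m[X7→φ2] = [80, 105]
r7 m[φ0→X8] = [7976, 5469]
r7 m[φ0→X9] = [15, 5]
r7 m[φ1→X9] = [556, 1021]
r7 m[φ1→X7] = [80, 105]
r7 m[φ2→X2] = [895, 475]
r7 m[φ2→X7] = [46, 93]
r7 m[φ3→X14] = [8750, 4695]
r7 m[φ3→X2] = [6, 17]
r7 m[X8→φ0] = [1, 1]
r7 m[X9→φ0] = [556, 1021]
r7 m[X9→φ1] = [15, 5]
r7 m[X14→φ3] = [1, 1]
r7 m[X2→φ2] = [6, 17]
r7 m[X2→φ3] = [895, 475]
r7 m[X7→φ1] = [46, 93]
r7 m[X7→φ2] = [80, 105]
r8 m[φ0→X8] = [7976, 5469]
r8 m[φ0→X9] = [15, 5]
r8 m[φ1→X9] = [556, 1021]
r8 m[φ1→X7] = [80, 105]
r8 m[φ2→X2] = [895, 475]
r8 m[φ2→X7] = [46, 93]
r8 m[φ3→X14] = [8750, 4695]
r8 m[φ3→X2] = [6, 17]
r8 m[X8→φ0] = [1, 1]
r8 m[X9→φ0] = [556, 1021]
r8 m[X9→φ1] = [15, 5]
r8 m[X14→φ3] = [1, 1]
r8 m[X2→φ2] = [6, 17]
r8 m[X2→φ3] = [895, 475]
r8 m[X7→φ1] = [46, 93]
r8 m[X7→φ2] = [80, 105]
fixed point reached at round 8
b[X14] = ⊗ incoming = [8750, 4695]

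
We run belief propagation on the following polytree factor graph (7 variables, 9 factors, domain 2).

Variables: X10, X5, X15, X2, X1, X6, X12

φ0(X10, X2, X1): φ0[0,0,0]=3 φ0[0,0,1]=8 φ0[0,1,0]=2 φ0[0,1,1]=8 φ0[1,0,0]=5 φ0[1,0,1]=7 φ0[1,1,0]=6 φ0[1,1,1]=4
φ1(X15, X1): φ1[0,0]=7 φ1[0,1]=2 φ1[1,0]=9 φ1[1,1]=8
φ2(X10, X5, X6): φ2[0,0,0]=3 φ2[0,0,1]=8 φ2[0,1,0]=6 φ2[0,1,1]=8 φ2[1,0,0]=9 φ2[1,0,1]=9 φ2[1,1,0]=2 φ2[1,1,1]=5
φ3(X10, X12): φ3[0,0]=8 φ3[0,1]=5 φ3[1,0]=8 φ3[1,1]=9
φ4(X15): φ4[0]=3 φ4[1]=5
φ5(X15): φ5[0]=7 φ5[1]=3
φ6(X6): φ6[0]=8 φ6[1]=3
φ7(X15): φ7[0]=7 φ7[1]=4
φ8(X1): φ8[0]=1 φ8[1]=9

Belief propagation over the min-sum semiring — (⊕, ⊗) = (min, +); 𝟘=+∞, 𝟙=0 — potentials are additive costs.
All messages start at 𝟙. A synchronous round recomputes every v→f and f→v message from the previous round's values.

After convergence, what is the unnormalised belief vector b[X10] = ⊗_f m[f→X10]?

b[X10] = [40, 43]

init: all messages = 𝟙 over 2 values
r1 m[φ0→X10] = [2, 4]
r1 m[φ0→X2] = [3, 2]
r1 m[φ0→X1] = [2, 4]
r1 m[φ1→X15] = [2, 8]
r1 m[φ1→X1] = [7, 2]
r1 m[φ2→X10] = [3, 2]
r1 m[φ2→X5] = [3, 2]
r1 m[φ2→X6] = [2, 5]
r1 m[φ3→X10] = [5, 8]
r1 m[φ3→X12] = [8, 5]
r1 m[φ4→X15] = [3, 5]
r1 m[φ5→X15] = [7, 3]
r1 m[φ6→X6] = [8, 3]
r1 m[φ7→X15] = [7, 4]
r1 m[φ8→X1] = [1, 9]
r1 m[X10→φ0] = [0, 0]
r1 m[X10→φ2] = [0, 0]
r1 m[X10→φ3] = [0, 0]
r1 m[X5→φ2] = [0, 0]
r1 m[X15→φ1] = [0, 0]
r1 m[X15→φ4] = [0, 0]
r1 m[X15→φ5] = [0, 0]
r1 m[X15→φ7] = [0, 0]
r1 m[X2→φ0] = [0, 0]
r1 m[X1→φ0] = [0, 0]
r1 m[X1→φ1] = [0, 0]
r1 m[X1→φ8] = [0, 0]
r1 m[X6→φ2] = [0, 0]
r1 m[X6→φ6] = [0, 0]
r1 m[X12→φ3] = [0, 0]
r2 m[φ0→X10] = [2, 4]
r2 m[φ0→X2] = [3, 2]
r2 m[φ0→X1] = [2, 4]
r2 m[φ1→X15] = [2, 8]
r2 m[φ1→X1] = [7, 2]
r2 m[φ2→X10] = [3, 2]
r2 m[φ2→X5] = [3, 2]
r2 m[φ2→X6] = [2, 5]
r2 m[φ3→X10] = [5, 8]
r2 m[φ3→X12] = [8, 5]
r2 m[φ4→X15] = [3, 5]
r2 m[φ5→X15] = [7, 3]
r2 m[φ6→X6] = [8, 3]
r2 m[φ7→X15] = [7, 4]
r2 m[φ8→X1] = [1, 9]
r2 m[X10→φ0] = [8, 10]
r2 m[X10→φ2] = [7, 12]
r2 m[X10→φ3] = [5, 6]
r2 m[X5→φ2] = [0, 0]
r2 m[X15→φ1] = [17, 12]
r2 m[X15→φ4] = [16, 15]
r2 m[X15→φ5] = [12, 17]
r2 m[X15→φ7] = [12, 16]
r2 m[X2→φ0] = [0, 0]
r2 m[X1→φ0] = [8, 11]
r2 m[X1→φ1] = [3, 13]
r2 m[X1→φ8] = [9, 6]
r2 m[X6→φ2] = [8, 3]
r2 m[X6→φ6] = [2, 5]
r2 m[X12→φ3] = [0, 0]
r3 m[φ0→X10] = [10, 13]
r3 m[φ0→X2] = [19, 18]
r3 m[φ0→X1] = [10, 14]
r3 m[φ1→X15] = [10, 12]
r3 m[φ1→X1] = [21, 19]
r3 m[φ2→X10] = [11, 8]
r3 m[φ2→X5] = [18, 18]
r3 m[φ2→X6] = [10, 15]
r3 m[φ3→X10] = [5, 8]
r3 m[φ3→X12] = [13, 10]
r3 m[φ4→X15] = [3, 5]
r3 m[φ5→X15] = [7, 3]
r3 m[φ6→X6] = [8, 3]
r3 m[φ7→X15] = [7, 4]
r3 m[φ8→X1] = [1, 9]
r3 m[X10→φ0] = [8, 10]
r3 m[X10→φ2] = [7, 12]
r3 m[X10→φ3] = [5, 6]
r3 m[X5→φ2] = [0, 0]
r3 m[X15→φ1] = [17, 12]
r3 m[X15→φ4] = [16, 15]
r3 m[X15→φ5] = [12, 17]
r3 m[X15→φ7] = [12, 16]
r3 m[X2→φ0] = [0, 0]
r3 m[X1→φ0] = [8, 11]
r3 m[X1→φ1] = [3, 13]
r3 m[X1→φ8] = [9, 6]
r3 m[X6→φ2] = [8, 3]
r3 m[X6→φ6] = [2, 5]
r3 m[X12→φ3] = [0, 0]
r4 m[φ0→X10] = [10, 13]
r4 m[φ0→X2] = [19, 18]
r4 m[φ0→X1] = [10, 14]
r4 m[φ1→X15] = [10, 12]
r4 m[φ1→X1] = [21, 19]
r4 m[φ2→X10] = [11, 8]
r4 m[φ2→X5] = [18, 18]
r4 m[φ2→X6] = [10, 15]
r4 m[φ3→X10] = [5, 8]
r4 m[φ3→X12] = [13, 10]
r4 m[φ4→X15] = [3, 5]
r4 m[φ5→X15] = [7, 3]
r4 m[φ6→X6] = [8, 3]
r4 m[φ7→X15] = [7, 4]
r4 m[φ8→X1] = [1, 9]
r4 m[X10→φ0] = [16, 16]
r4 m[X10→φ2] = [15, 21]
r4 m[X10→φ3] = [21, 21]
r4 m[X5→φ2] = [0, 0]
r4 m[X15→φ1] = [17, 12]
r4 m[X15→φ4] = [24, 19]
r4 m[X15→φ5] = [20, 21]
r4 m[X15→φ7] = [20, 20]
r4 m[X2→φ0] = [0, 0]
r4 m[X1→φ0] = [22, 28]
r4 m[X1→φ1] = [11, 23]
r4 m[X1→φ8] = [31, 33]
r4 m[X6→φ2] = [8, 3]
r4 m[X6→φ6] = [10, 15]
r4 m[X12→φ3] = [0, 0]
r5 m[φ0→X10] = [24, 27]
r5 m[φ0→X2] = [41, 40]
r5 m[φ0→X1] = [18, 20]
r5 m[φ1→X15] = [18, 20]
r5 m[φ1→X1] = [21, 19]
r5 m[φ2→X10] = [11, 8]
r5 m[φ2→X5] = [26, 26]
r5 m[φ2→X6] = [18, 23]
r5 m[φ3→X10] = [5, 8]
r5 m[φ3→X12] = [29, 26]
r5 m[φ4→X15] = [3, 5]
r5 m[φ5→X15] = [7, 3]
r5 m[φ6→X6] = [8, 3]
r5 m[φ7→X15] = [7, 4]
r5 m[φ8→X1] = [1, 9]
r5 m[X10→φ0] = [16, 16]
r5 m[X10→φ2] = [15, 21]
r5 m[X10→φ3] = [21, 21]
r5 m[X5→φ2] = [0, 0]
r5 m[X15→φ1] = [17, 12]
r5 m[X15→φ4] = [24, 19]
r5 m[X15→φ5] = [20, 21]
r5 m[X15→φ7] = [20, 20]
r5 m[X2→φ0] = [0, 0]
r5 m[X1→φ0] = [22, 28]
r5 m[X1→φ1] = [11, 23]
r5 m[X1→φ8] = [31, 33]
r5 m[X6→φ2] = [8, 3]
r5 m[X6→φ6] = [10, 15]
r5 m[X12→φ3] = [0, 0]
r6 m[φ0→X10] = [24, 27]
r6 m[φ0→X2] = [41, 40]
r6 m[φ0→X1] = [18, 20]
r6 m[φ1→X15] = [18, 20]
r6 m[φ1→X1] = [21, 19]
r6 m[φ2→X10] = [11, 8]
r6 m[φ2→X5] = [26, 26]
r6 m[φ2→X6] = [18, 23]
r6 m[φ3→X10] = [5, 8]
r6 m[φ3→X12] = [29, 26]
r6 m[φ4→X15] = [3, 5]
r6 m[φ5→X15] = [7, 3]
r6 m[φ6→X6] = [8, 3]
r6 m[φ7→X15] = [7, 4]
r6 m[φ8→X1] = [1, 9]
r6 m[X10→φ0] = [16, 16]
r6 m[X10→φ2] = [29, 35]
r6 m[X10→φ3] = [35, 35]
r6 m[X5→φ2] = [0, 0]
r6 m[X15→φ1] = [17, 12]
r6 m[X15→φ4] = [32, 27]
r6 m[X15→φ5] = [28, 29]
r6 m[X15→φ7] = [28, 28]
r6 m[X2→φ0] = [0, 0]
r6 m[X1→φ0] = [22, 28]
r6 m[X1→φ1] = [19, 29]
r6 m[X1→φ8] = [39, 39]
r6 m[X6→φ2] = [8, 3]
r6 m[X6→φ6] = [18, 23]
r6 m[X12→φ3] = [0, 0]
r7 m[φ0→X10] = [24, 27]
r7 m[φ0→X2] = [41, 40]
r7 m[φ0→X1] = [18, 20]
r7 m[φ1→X15] = [26, 28]
r7 m[φ1→X1] = [21, 19]
r7 m[φ2→X10] = [11, 8]
r7 m[φ2→X5] = [40, 40]
r7 m[φ2→X6] = [32, 37]
r7 m[φ3→X10] = [5, 8]
r7 m[φ3→X12] = [43, 40]
r7 m[φ4→X15] = [3, 5]
r7 m[φ5→X15] = [7, 3]
r7 m[φ6→X6] = [8, 3]
r7 m[φ7→X15] = [7, 4]
r7 m[φ8→X1] = [1, 9]
r7 m[X10→φ0] = [16, 16]
r7 m[X10→φ2] = [29, 35]
r7 m[X10→φ3] = [35, 35]
r7 m[X5→φ2] = [0, 0]
r7 m[X15→φ1] = [17, 12]
r7 m[X15→φ4] = [32, 27]
r7 m[X15→φ5] = [28, 29]
r7 m[X15→φ7] = [28, 28]
r7 m[X2→φ0] = [0, 0]
r7 m[X1→φ0] = [22, 28]
r7 m[X1→φ1] = [19, 29]
r7 m[X1→φ8] = [39, 39]
r7 m[X6→φ2] = [8, 3]
r7 m[X6→φ6] = [18, 23]
r7 m[X12→φ3] = [0, 0]
r8 m[φ0→X10] = [24, 27]
r8 m[φ0→X2] = [41, 40]
r8 m[φ0→X1] = [18, 20]
r8 m[φ1→X15] = [26, 28]
r8 m[φ1→X1] = [21, 19]
r8 m[φ2→X10] = [11, 8]
r8 m[φ2→X5] = [40, 40]
r8 m[φ2→X6] = [32, 37]
r8 m[φ3→X10] = [5, 8]
r8 m[φ3→X12] = [43, 40]
r8 m[φ4→X15] = [3, 5]
r8 m[φ5→X15] = [7, 3]
r8 m[φ6→X6] = [8, 3]
r8 m[φ7→X15] = [7, 4]
r8 m[φ8→X1] = [1, 9]
r8 m[X10→φ0] = [16, 16]
r8 m[X10→φ2] = [29, 35]
r8 m[X10→φ3] = [35, 35]
r8 m[X5→φ2] = [0, 0]
r8 m[X15→φ1] = [17, 12]
r8 m[X15→φ4] = [40, 35]
r8 m[X15→φ5] = [36, 37]
r8 m[X15→φ7] = [36, 36]
r8 m[X2→φ0] = [0, 0]
r8 m[X1→φ0] = [22, 28]
r8 m[X1→φ1] = [19, 29]
r8 m[X1→φ8] = [39, 39]
r8 m[X6→φ2] = [8, 3]
r8 m[X6→φ6] = [32, 37]
r8 m[X12→φ3] = [0, 0]
r9 m[φ0→X10] = [24, 27]
r9 m[φ0→X2] = [41, 40]
r9 m[φ0→X1] = [18, 20]
r9 m[φ1→X15] = [26, 28]
r9 m[φ1→X1] = [21, 19]
r9 m[φ2→X10] = [11, 8]
r9 m[φ2→X5] = [40, 40]
r9 m[φ2→X6] = [32, 37]
r9 m[φ3→X10] = [5, 8]
r9 m[φ3→X12] = [43, 40]
r9 m[φ4→X15] = [3, 5]
r9 m[φ5→X15] = [7, 3]
r9 m[φ6→X6] = [8, 3]
r9 m[φ7→X15] = [7, 4]
r9 m[φ8→X1] = [1, 9]
r9 m[X10→φ0] = [16, 16]
r9 m[X10→φ2] = [29, 35]
r9 m[X10→φ3] = [35, 35]
r9 m[X5→φ2] = [0, 0]
r9 m[X15→φ1] = [17, 12]
r9 m[X15→φ4] = [40, 35]
r9 m[X15→φ5] = [36, 37]
r9 m[X15→φ7] = [36, 36]
r9 m[X2→φ0] = [0, 0]
r9 m[X1→φ0] = [22, 28]
r9 m[X1→φ1] = [19, 29]
r9 m[X1→φ8] = [39, 39]
r9 m[X6→φ2] = [8, 3]
r9 m[X6→φ6] = [32, 37]
r9 m[X12→φ3] = [0, 0]
fixed point reached at round 9
b[X10] = ⊗ incoming = [40, 43]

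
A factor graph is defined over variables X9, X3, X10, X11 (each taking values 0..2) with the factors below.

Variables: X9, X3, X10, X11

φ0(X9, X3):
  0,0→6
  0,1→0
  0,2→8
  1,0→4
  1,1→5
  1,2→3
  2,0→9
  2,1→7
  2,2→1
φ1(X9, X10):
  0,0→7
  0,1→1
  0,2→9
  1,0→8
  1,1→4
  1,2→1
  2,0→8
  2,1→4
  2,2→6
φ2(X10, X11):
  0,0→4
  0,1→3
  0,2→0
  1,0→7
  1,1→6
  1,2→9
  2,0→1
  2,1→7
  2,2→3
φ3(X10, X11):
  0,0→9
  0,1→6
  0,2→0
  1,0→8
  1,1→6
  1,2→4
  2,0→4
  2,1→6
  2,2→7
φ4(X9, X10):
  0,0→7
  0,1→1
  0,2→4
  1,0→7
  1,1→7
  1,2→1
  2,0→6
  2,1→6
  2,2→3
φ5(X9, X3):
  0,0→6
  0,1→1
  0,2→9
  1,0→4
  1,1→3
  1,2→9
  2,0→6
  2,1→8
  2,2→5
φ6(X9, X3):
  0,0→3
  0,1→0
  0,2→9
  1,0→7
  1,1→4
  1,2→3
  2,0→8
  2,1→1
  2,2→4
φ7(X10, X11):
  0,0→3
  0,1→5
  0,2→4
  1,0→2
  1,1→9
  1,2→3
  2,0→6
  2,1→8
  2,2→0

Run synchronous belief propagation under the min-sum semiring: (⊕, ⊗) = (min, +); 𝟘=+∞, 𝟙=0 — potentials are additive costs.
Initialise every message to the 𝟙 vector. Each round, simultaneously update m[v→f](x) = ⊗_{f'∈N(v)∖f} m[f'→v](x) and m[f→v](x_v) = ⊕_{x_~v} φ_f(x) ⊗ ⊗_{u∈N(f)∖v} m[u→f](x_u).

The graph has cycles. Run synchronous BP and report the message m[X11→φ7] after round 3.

message @ round 3 = [5, 9, 0]

init: all messages = 𝟙 over 3 values
r1 m[φ0→X9] = [0, 3, 1]
r1 m[φ0→X3] = [4, 0, 1]
r1 m[φ1→X9] = [1, 1, 4]
r1 m[φ1→X10] = [7, 1, 1]
r1 m[φ2→X10] = [0, 6, 1]
r1 m[φ2→X11] = [1, 3, 0]
r1 m[φ3→X10] = [0, 4, 4]
r1 m[φ3→X11] = [4, 6, 0]
r1 m[φ4→X9] = [1, 1, 3]
r1 m[φ4→X10] = [6, 1, 1]
r1 m[φ5→X9] = [1, 3, 5]
r1 m[φ5→X3] = [4, 1, 5]
r1 m[φ6→X9] = [0, 3, 1]
r1 m[φ6→X3] = [3, 0, 3]
r1 m[φ7→X10] = [3, 2, 0]
r1 m[φ7→X11] = [2, 5, 0]
r1 m[X9→φ0] = [0, 0, 0]
r1 m[X9→φ1] = [0, 0, 0]
r1 m[X9→φ4] = [0, 0, 0]
r1 m[X9→φ5] = [0, 0, 0]
r1 m[X9→φ6] = [0, 0, 0]
r1 m[X3→φ0] = [0, 0, 0]
r1 m[X3→φ5] = [0, 0, 0]
r1 m[X3→φ6] = [0, 0, 0]
r1 m[X10→φ1] = [0, 0, 0]
r1 m[X10→φ2] = [0, 0, 0]
r1 m[X10→φ3] = [0, 0, 0]
r1 m[X10→φ4] = [0, 0, 0]
r1 m[X10→φ7] = [0, 0, 0]
r1 m[X11→φ2] = [0, 0, 0]
r1 m[X11→φ3] = [0, 0, 0]
r1 m[X11→φ7] = [0, 0, 0]
r2 m[φ0→X9] = [0, 3, 1]
r2 m[φ0→X3] = [4, 0, 1]
r2 m[φ1→X9] = [1, 1, 4]
r2 m[φ1→X10] = [7, 1, 1]
r2 m[φ2→X10] = [0, 6, 1]
r2 m[φ2→X11] = [1, 3, 0]
r2 m[φ3→X10] = [0, 4, 4]
r2 m[φ3→X11] = [4, 6, 0]
r2 m[φ4→X9] = [1, 1, 3]
r2 m[φ4→X10] = [6, 1, 1]
r2 m[φ5→X9] = [1, 3, 5]
r2 m[φ5→X3] = [4, 1, 5]
r2 m[φ6→X9] = [0, 3, 1]
r2 m[φ6→X3] = [3, 0, 3]
r2 m[φ7→X10] = [3, 2, 0]
r2 m[φ7→X11] = [2, 5, 0]
r2 m[X9→φ0] = [3, 8, 13]
r2 m[X9→φ1] = [2, 10, 10]
r2 m[X9→φ4] = [2, 10, 11]
r2 m[X9→φ5] = [2, 8, 9]
r2 m[X9→φ6] = [3, 8, 13]
r2 m[X3→φ0] = [7, 1, 8]
r2 m[X3→φ5] = [7, 0, 4]
r2 m[X3→φ6] = [8, 1, 6]
r2 m[X10→φ1] = [9, 13, 6]
r2 m[X10→φ2] = [16, 8, 6]
r2 m[X10→φ3] = [16, 10, 3]
r2 m[X10→φ4] = [10, 13, 6]
r2 m[X10→φ7] = [13, 12, 7]
r2 m[X11→φ2] = [6, 11, 0]
r2 m[X11→φ3] = [3, 8, 0]
r2 m[X11→φ7] = [5, 9, 0]
r3 m[φ0→X9] = [1, 6, 8]
r3 m[φ0→X3] = [9, 3, 11]
r3 m[φ1→X9] = [14, 7, 12]
r3 m[φ1→X10] = [9, 3, 11]
r3 m[φ2→X10] = [0, 9, 3]
r3 m[φ2→X11] = [7, 13, 9]
r3 m[φ3→X10] = [0, 4, 7]
r3 m[φ3→X11] = [7, 9, 10]
r3 m[φ4→X9] = [10, 7, 9]
r3 m[φ4→X10] = [9, 3, 6]
r3 m[φ5→X9] = [1, 3, 8]
r3 m[φ5→X3] = [8, 3, 11]
r3 m[φ6→X9] = [1, 5, 2]
r3 m[φ6→X3] = [6, 3, 11]
r3 m[φ7→X10] = [4, 3, 0]
r3 m[φ7→X11] = [13, 15, 7]
r3 m[X9→φ0] = [3, 8, 13]
r3 m[X9→φ1] = [2, 10, 10]
r3 m[X9→φ4] = [2, 10, 11]
r3 m[X9→φ5] = [2, 8, 9]
r3 m[X9→φ6] = [3, 8, 13]
r3 m[X3→φ0] = [7, 1, 8]
r3 m[X3→φ5] = [7, 0, 4]
r3 m[X3→φ6] = [8, 1, 6]
r3 m[X10→φ1] = [9, 13, 6]
r3 m[X10→φ2] = [16, 8, 6]
r3 m[X10→φ3] = [16, 10, 3]
r3 m[X10→φ4] = [10, 13, 6]
r3 m[X10→φ7] = [13, 12, 7]
r3 m[X11→φ2] = [6, 11, 0]
r3 m[X11→φ3] = [3, 8, 0]
r3 m[X11→φ7] = [5, 9, 0]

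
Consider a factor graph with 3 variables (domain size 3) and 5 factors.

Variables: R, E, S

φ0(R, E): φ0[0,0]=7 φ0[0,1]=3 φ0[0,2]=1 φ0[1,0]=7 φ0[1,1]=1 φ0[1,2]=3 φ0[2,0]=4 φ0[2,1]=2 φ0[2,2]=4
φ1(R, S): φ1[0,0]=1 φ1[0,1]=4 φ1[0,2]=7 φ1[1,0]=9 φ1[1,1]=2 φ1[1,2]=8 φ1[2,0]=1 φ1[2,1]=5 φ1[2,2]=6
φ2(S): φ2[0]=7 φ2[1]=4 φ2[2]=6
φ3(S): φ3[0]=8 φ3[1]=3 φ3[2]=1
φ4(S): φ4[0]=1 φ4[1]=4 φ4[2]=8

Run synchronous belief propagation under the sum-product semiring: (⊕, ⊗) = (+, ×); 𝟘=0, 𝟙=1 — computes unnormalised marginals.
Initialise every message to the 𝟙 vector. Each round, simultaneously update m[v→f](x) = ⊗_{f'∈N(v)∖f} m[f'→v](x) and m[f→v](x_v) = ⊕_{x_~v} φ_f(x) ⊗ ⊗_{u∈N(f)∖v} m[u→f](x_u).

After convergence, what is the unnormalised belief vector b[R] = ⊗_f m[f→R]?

b[R] = [6424, 10824, 5840]

init: all messages = 𝟙 over 3 values
r1 m[φ0→R] = [11, 11, 10]
r1 m[φ0→E] = [18, 6, 8]
r1 m[φ1→R] = [12, 19, 12]
r1 m[φ1→S] = [11, 11, 21]
r1 m[φ2→S] = [7, 4, 6]
r1 m[φ3→S] = [8, 3, 1]
r1 m[φ4→S] = [1, 4, 8]
r1 m[R→φ0] = [1, 1, 1]
r1 m[R→φ1] = [1, 1, 1]
r1 m[E→φ0] = [1, 1, 1]
r1 m[S→φ1] = [1, 1, 1]
r1 m[S→φ2] = [1, 1, 1]
r1 m[S→φ3] = [1, 1, 1]
r1 m[S→φ4] = [1, 1, 1]
r2 m[φ0→R] = [11, 11, 10]
r2 m[φ0→E] = [18, 6, 8]
r2 m[φ1→R] = [12, 19, 12]
r2 m[φ1→S] = [11, 11, 21]
r2 m[φ2→S] = [7, 4, 6]
r2 m[φ3→S] = [8, 3, 1]
r2 m[φ4→S] = [1, 4, 8]
r2 m[R→φ0] = [12, 19, 12]
r2 m[R→φ1] = [11, 11, 10]
r2 m[E→φ0] = [1, 1, 1]
r2 m[S→φ1] = [56, 48, 48]
r2 m[S→φ2] = [88, 132, 168]
r2 m[S→φ3] = [77, 176, 1008]
r2 m[S→φ4] = [616, 132, 126]
r3 m[φ0→R] = [11, 11, 10]
r3 m[φ0→E] = [265, 79, 117]
r3 m[φ1→R] = [584, 984, 584]
r3 m[φ1→S] = [120, 116, 225]
r3 m[φ2→S] = [7, 4, 6]
r3 m[φ3→S] = [8, 3, 1]
r3 m[φ4→S] = [1, 4, 8]
r3 m[R→φ0] = [12, 19, 12]
r3 m[R→φ1] = [11, 11, 10]
r3 m[E→φ0] = [1, 1, 1]
r3 m[S→φ1] = [56, 48, 48]
r3 m[S→φ2] = [88, 132, 168]
r3 m[S→φ3] = [77, 176, 1008]
r3 m[S→φ4] = [616, 132, 126]
r4 m[φ0→R] = [11, 11, 10]
r4 m[φ0→E] = [265, 79, 117]
r4 m[φ1→R] = [584, 984, 584]
r4 m[φ1→S] = [120, 116, 225]
r4 m[φ2→S] = [7, 4, 6]
r4 m[φ3→S] = [8, 3, 1]
r4 m[φ4→S] = [1, 4, 8]
r4 m[R→φ0] = [584, 984, 584]
r4 m[R→φ1] = [11, 11, 10]
r4 m[E→φ0] = [1, 1, 1]
r4 m[S→φ1] = [56, 48, 48]
r4 m[S→φ2] = [960, 1392, 1800]
r4 m[S→φ3] = [840, 1856, 10800]
r4 m[S→φ4] = [6720, 1392, 1350]
r5 m[φ0→R] = [11, 11, 10]
r5 m[φ0→E] = [13312, 3904, 5872]
r5 m[φ1→R] = [584, 984, 584]
r5 m[φ1→S] = [120, 116, 225]
r5 m[φ2→S] = [7, 4, 6]
r5 m[φ3→S] = [8, 3, 1]
r5 m[φ4→S] = [1, 4, 8]
r5 m[R→φ0] = [584, 984, 584]
r5 m[R→φ1] = [11, 11, 10]
r5 m[E→φ0] = [1, 1, 1]
r5 m[S→φ1] = [56, 48, 48]
r5 m[S→φ2] = [960, 1392, 1800]
r5 m[S→φ3] = [840, 1856, 10800]
r5 m[S→φ4] = [6720, 1392, 1350]
r6 m[φ0→R] = [11, 11, 10]
r6 m[φ0→E] = [13312, 3904, 5872]
r6 m[φ1→R] = [584, 984, 584]
r6 m[φ1→S] = [120, 116, 225]
r6 m[φ2→S] = [7, 4, 6]
r6 m[φ3→S] = [8, 3, 1]
r6 m[φ4→S] = [1, 4, 8]
r6 m[R→φ0] = [584, 984, 584]
r6 m[R→φ1] = [11, 11, 10]
r6 m[E→φ0] = [1, 1, 1]
r6 m[S→φ1] = [56, 48, 48]
r6 m[S→φ2] = [960, 1392, 1800]
r6 m[S→φ3] = [840, 1856, 10800]
r6 m[S→φ4] = [6720, 1392, 1350]
fixed point reached at round 6
b[R] = ⊗ incoming = [6424, 10824, 5840]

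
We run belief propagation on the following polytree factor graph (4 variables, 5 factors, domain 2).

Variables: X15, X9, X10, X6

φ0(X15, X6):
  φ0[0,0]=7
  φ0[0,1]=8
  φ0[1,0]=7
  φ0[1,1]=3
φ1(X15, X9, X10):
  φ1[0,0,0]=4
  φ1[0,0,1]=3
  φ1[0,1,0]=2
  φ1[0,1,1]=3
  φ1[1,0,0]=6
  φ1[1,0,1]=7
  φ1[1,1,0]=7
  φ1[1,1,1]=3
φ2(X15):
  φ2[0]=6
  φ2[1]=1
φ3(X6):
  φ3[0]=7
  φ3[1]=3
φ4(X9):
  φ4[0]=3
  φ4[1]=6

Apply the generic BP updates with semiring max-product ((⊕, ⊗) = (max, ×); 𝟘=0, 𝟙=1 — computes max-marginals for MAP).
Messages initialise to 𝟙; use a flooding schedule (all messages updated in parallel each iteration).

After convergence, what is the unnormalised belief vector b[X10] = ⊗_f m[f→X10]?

init: all messages = 𝟙 over 2 values
r1 m[φ0→X15] = [8, 7]
r1 m[φ0→X6] = [7, 8]
r1 m[φ1→X15] = [4, 7]
r1 m[φ1→X9] = [7, 7]
r1 m[φ1→X10] = [7, 7]
r1 m[φ2→X15] = [6, 1]
r1 m[φ3→X6] = [7, 3]
r1 m[φ4→X9] = [3, 6]
r1 m[X15→φ0] = [1, 1]
r1 m[X15→φ1] = [1, 1]
r1 m[X15→φ2] = [1, 1]
r1 m[X9→φ1] = [1, 1]
r1 m[X9→φ4] = [1, 1]
r1 m[X10→φ1] = [1, 1]
r1 m[X6→φ0] = [1, 1]
r1 m[X6→φ3] = [1, 1]
r2 m[φ0→X15] = [8, 7]
r2 m[φ0→X6] = [7, 8]
r2 m[φ1→X15] = [4, 7]
r2 m[φ1→X9] = [7, 7]
r2 m[φ1→X10] = [7, 7]
r2 m[φ2→X15] = [6, 1]
r2 m[φ3→X6] = [7, 3]
r2 m[φ4→X9] = [3, 6]
r2 m[X15→φ0] = [24, 7]
r2 m[X15→φ1] = [48, 7]
r2 m[X15→φ2] = [32, 49]
r2 m[X9→φ1] = [3, 6]
r2 m[X9→φ4] = [7, 7]
r2 m[X10→φ1] = [1, 1]
r2 m[X6→φ0] = [7, 3]
r2 m[X6→φ3] = [7, 8]
r3 m[φ0→X15] = [49, 49]
r3 m[φ0→X6] = [168, 192]
r3 m[φ1→X15] = [18, 42]
r3 m[φ1→X9] = [192, 144]
r3 m[φ1→X10] = [576, 864]
r3 m[φ2→X15] = [6, 1]
r3 m[φ3→X6] = [7, 3]
r3 m[φ4→X9] = [3, 6]
r3 m[X15→φ0] = [24, 7]
r3 m[X15→φ1] = [48, 7]
r3 m[X15→φ2] = [32, 49]
r3 m[X9→φ1] = [3, 6]
r3 m[X9→φ4] = [7, 7]
r3 m[X10→φ1] = [1, 1]
r3 m[X6→φ0] = [7, 3]
r3 m[X6→φ3] = [7, 8]
r4 m[φ0→X15] = [49, 49]
r4 m[φ0→X6] = [168, 192]
r4 m[φ1→X15] = [18, 42]
r4 m[φ1→X9] = [192, 144]
r4 m[φ1→X10] = [576, 864]
r4 m[φ2→X15] = [6, 1]
r4 m[φ3→X6] = [7, 3]
r4 m[φ4→X9] = [3, 6]
r4 m[X15→φ0] = [108, 42]
r4 m[X15→φ1] = [294, 49]
r4 m[X15→φ2] = [882, 2058]
r4 m[X9→φ1] = [3, 6]
r4 m[X9→φ4] = [192, 144]
r4 m[X10→φ1] = [1, 1]
r4 m[X6→φ0] = [7, 3]
r4 m[X6→φ3] = [168, 192]
r5 m[φ0→X15] = [49, 49]
r5 m[φ0→X6] = [756, 864]
r5 m[φ1→X15] = [18, 42]
r5 m[φ1→X9] = [1176, 882]
r5 m[φ1→X10] = [3528, 5292]
r5 m[φ2→X15] = [6, 1]
r5 m[φ3→X6] = [7, 3]
r5 m[φ4→X9] = [3, 6]
r5 m[X15→φ0] = [108, 42]
r5 m[X15→φ1] = [294, 49]
r5 m[X15→φ2] = [882, 2058]
r5 m[X9→φ1] = [3, 6]
r5 m[X9→φ4] = [192, 144]
r5 m[X10→φ1] = [1, 1]
r5 m[X6→φ0] = [7, 3]
r5 m[X6→φ3] = [168, 192]
r6 m[φ0→X15] = [49, 49]
r6 m[φ0→X6] = [756, 864]
r6 m[φ1→X15] = [18, 42]
r6 m[φ1→X9] = [1176, 882]
r6 m[φ1→X10] = [3528, 5292]
r6 m[φ2→X15] = [6, 1]
r6 m[φ3→X6] = [7, 3]
r6 m[φ4→X9] = [3, 6]
r6 m[X15→φ0] = [108, 42]
r6 m[X15→φ1] = [294, 49]
r6 m[X15→φ2] = [882, 2058]
r6 m[X9→φ1] = [3, 6]
r6 m[X9→φ4] = [1176, 882]
r6 m[X10→φ1] = [1, 1]
r6 m[X6→φ0] = [7, 3]
r6 m[X6→φ3] = [756, 864]
r7 m[φ0→X15] = [49, 49]
r7 m[φ0→X6] = [756, 864]
r7 m[φ1→X15] = [18, 42]
r7 m[φ1→X9] = [1176, 882]
r7 m[φ1→X10] = [3528, 5292]
r7 m[φ2→X15] = [6, 1]
r7 m[φ3→X6] = [7, 3]
r7 m[φ4→X9] = [3, 6]
r7 m[X15→φ0] = [108, 42]
r7 m[X15→φ1] = [294, 49]
r7 m[X15→φ2] = [882, 2058]
r7 m[X9→φ1] = [3, 6]
r7 m[X9→φ4] = [1176, 882]
r7 m[X10→φ1] = [1, 1]
r7 m[X6→φ0] = [7, 3]
r7 m[X6→φ3] = [756, 864]
fixed point reached at round 7
b[X10] = ⊗ incoming = [3528, 5292]

b[X10] = [3528, 5292]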